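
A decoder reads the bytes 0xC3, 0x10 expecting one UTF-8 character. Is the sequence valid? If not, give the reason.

Leading byte 0xC3 = 11000011 → 2-byte form.
Byte 2 is 0x10 = 00010000, which is not 10xxxxxx — expected a continuation byte.

invalid (non-continuation byte where continuation expected)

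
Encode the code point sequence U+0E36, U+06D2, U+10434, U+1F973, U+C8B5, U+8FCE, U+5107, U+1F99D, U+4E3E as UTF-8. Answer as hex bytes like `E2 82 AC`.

E0 B8 B6 DB 92 F0 90 90 B4 F0 9F A5 B3 EC A2 B5 E8 BF 8E E5 84 87 F0 9F A6 9D E4 B8 BE

U+0E36: 3-byte form → E0 B8 B6.
U+06D2: 2-byte form → DB 92.
U+10434: 4-byte form → F0 90 90 B4.
U+1F973: 4-byte form → F0 9F A5 B3.
U+C8B5: 3-byte form → EC A2 B5.
U+8FCE: 3-byte form → E8 BF 8E.
U+5107: 3-byte form → E5 84 87.
U+1F99D: 4-byte form → F0 9F A6 9D.
U+4E3E: 3-byte form → E4 B8 BE.
Concatenated (29 bytes): E0 B8 B6 DB 92 F0 90 90 B4 F0 9F A5 B3 EC A2 B5 E8 BF 8E E5 84 87 F0 9F A6 9D E4 B8 BE.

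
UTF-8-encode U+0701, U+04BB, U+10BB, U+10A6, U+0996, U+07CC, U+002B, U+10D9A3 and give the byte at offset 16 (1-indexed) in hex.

1-indexed offset 16 is 0-indexed offset 15.
U+0701 → 2-byte form DC 81 at offsets 0–1.
U+04BB → 2-byte form D2 BB at offsets 2–3.
U+10BB → 3-byte form E1 82 BB at offsets 4–6.
U+10A6 → 3-byte form E1 82 A6 at offsets 7–9.
U+0996 → 3-byte form E0 A6 96 at offsets 10–12.
U+07CC → 2-byte form DF 8C at offsets 13–14.
U+002B → 1-byte form 2B at offsets 15–15.
Offset 15 falls in char 7's range; it's byte 1 of 2B = 0x2B.

0x2B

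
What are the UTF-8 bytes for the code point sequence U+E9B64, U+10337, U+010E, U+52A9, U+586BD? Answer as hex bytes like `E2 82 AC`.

U+E9B64: 4-byte form → F3 A9 AD A4.
U+10337: 4-byte form → F0 90 8C B7.
U+010E: 2-byte form → C4 8E.
U+52A9: 3-byte form → E5 8A A9.
U+586BD: 4-byte form → F1 98 9A BD.
Concatenated (17 bytes): F3 A9 AD A4 F0 90 8C B7 C4 8E E5 8A A9 F1 98 9A BD.

F3 A9 AD A4 F0 90 8C B7 C4 8E E5 8A A9 F1 98 9A BD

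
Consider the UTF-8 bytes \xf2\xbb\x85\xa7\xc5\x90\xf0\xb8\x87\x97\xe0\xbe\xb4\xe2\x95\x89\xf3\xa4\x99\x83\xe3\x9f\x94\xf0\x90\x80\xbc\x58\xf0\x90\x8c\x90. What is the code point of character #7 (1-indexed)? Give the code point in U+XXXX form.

Offset 0: leading byte 0xF2 = 11110010 → 4-byte char #1 = F2 BB 85 A7.
Offset 4: leading byte 0xC5 = 11000101 → 2-byte char #2 = C5 90.
Offset 6: leading byte 0xF0 = 11110000 → 4-byte char #3 = F0 B8 87 97.
Offset 10: leading byte 0xE0 = 11100000 → 3-byte char #4 = E0 BE B4.
Offset 13: leading byte 0xE2 = 11100010 → 3-byte char #5 = E2 95 89.
Offset 16: leading byte 0xF3 = 11110011 → 4-byte char #6 = F3 A4 99 83.
Offset 20: leading byte 0xE3 = 11100011 → 3-byte char #7 = E3 9F 94.
Leading byte 0xE3 = 11100011 matches 1110xxxx → 3-byte sequence.
Byte 1: 0xE3 = 11100011, payload 0011 (4 bits).
Byte 2: 0x9F = 10011111 (10xxxxxx ✓), payload 011111.
Byte 3: 0x94 = 10010100 (10xxxxxx ✓), payload 010100.
Concatenate: 0011011111010100 = 0x37D4 (16 bits → U+37D4).

U+37D4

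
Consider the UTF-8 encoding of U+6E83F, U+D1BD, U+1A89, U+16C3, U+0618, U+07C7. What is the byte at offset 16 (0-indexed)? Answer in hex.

0x87

U+6E83F → 4-byte form F1 AE A0 BF at offsets 0–3.
U+D1BD → 3-byte form ED 86 BD at offsets 4–6.
U+1A89 → 3-byte form E1 AA 89 at offsets 7–9.
U+16C3 → 3-byte form E1 9B 83 at offsets 10–12.
U+0618 → 2-byte form D8 98 at offsets 13–14.
U+07C7 → 2-byte form DF 87 at offsets 15–16.
Offset 16 falls in char 6's range; it's byte 2 of DF 87 = 0x87.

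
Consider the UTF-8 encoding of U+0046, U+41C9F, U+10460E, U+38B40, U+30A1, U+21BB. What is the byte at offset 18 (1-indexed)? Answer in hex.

1-indexed offset 18 is 0-indexed offset 17.
U+0046 → 1-byte form 46 at offsets 0–0.
U+41C9F → 4-byte form F1 81 B2 9F at offsets 1–4.
U+10460E → 4-byte form F4 84 98 8E at offsets 5–8.
U+38B40 → 4-byte form F0 B8 AD 80 at offsets 9–12.
U+30A1 → 3-byte form E3 82 A1 at offsets 13–15.
U+21BB → 3-byte form E2 86 BB at offsets 16–18.
Offset 17 falls in char 6's range; it's byte 2 of E2 86 BB = 0x86.

0x86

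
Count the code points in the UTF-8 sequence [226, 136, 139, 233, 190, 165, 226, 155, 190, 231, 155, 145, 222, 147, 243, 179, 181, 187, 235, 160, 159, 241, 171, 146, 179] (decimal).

Byte at offset 0: 0xE2 = 11100010 → 3-byte char (#1). Advance 3.
Byte at offset 3: 0xE9 = 11101001 → 3-byte char (#2). Advance 3.
Byte at offset 6: 0xE2 = 11100010 → 3-byte char (#3). Advance 3.
Byte at offset 9: 0xE7 = 11100111 → 3-byte char (#4). Advance 3.
Byte at offset 12: 0xDE = 11011110 → 2-byte char (#5). Advance 2.
Byte at offset 14: 0xF3 = 11110011 → 4-byte char (#6). Advance 4.
Byte at offset 18: 0xEB = 11101011 → 3-byte char (#7). Advance 3.
Byte at offset 21: 0xF1 = 11110001 → 4-byte char (#8). Advance 4.
Reached end at offset 25 after 8 code points.

8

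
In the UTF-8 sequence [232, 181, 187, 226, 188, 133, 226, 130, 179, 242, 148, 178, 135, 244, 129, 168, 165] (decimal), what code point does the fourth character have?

U+94C87

Offset 0: leading byte 0xE8 = 11101000 → 3-byte char #1 = E8 B5 BB.
Offset 3: leading byte 0xE2 = 11100010 → 3-byte char #2 = E2 BC 85.
Offset 6: leading byte 0xE2 = 11100010 → 3-byte char #3 = E2 82 B3.
Offset 9: leading byte 0xF2 = 11110010 → 4-byte char #4 = F2 94 B2 87.
Leading byte 0xF2 = 11110010 matches 11110xxx → 4-byte sequence.
Byte 1: 0xF2 = 11110010, payload 010 (3 bits).
Byte 2: 0x94 = 10010100 (10xxxxxx ✓), payload 010100.
Byte 3: 0xB2 = 10110010 (10xxxxxx ✓), payload 110010.
Byte 4: 0x87 = 10000111 (10xxxxxx ✓), payload 000111.
Concatenate: 010010100110010000111 = 0x94C87 (21 bits → U+94C87).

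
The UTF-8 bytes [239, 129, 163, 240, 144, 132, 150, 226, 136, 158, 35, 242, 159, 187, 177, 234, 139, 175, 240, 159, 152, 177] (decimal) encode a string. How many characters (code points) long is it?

7

Byte at offset 0: 0xEF = 11101111 → 3-byte char (#1). Advance 3.
Byte at offset 3: 0xF0 = 11110000 → 4-byte char (#2). Advance 4.
Byte at offset 7: 0xE2 = 11100010 → 3-byte char (#3). Advance 3.
Byte at offset 10: 0x23 = 00100011 → 1-byte char (#4). Advance 1.
Byte at offset 11: 0xF2 = 11110010 → 4-byte char (#5). Advance 4.
Byte at offset 15: 0xEA = 11101010 → 3-byte char (#6). Advance 3.
Byte at offset 18: 0xF0 = 11110000 → 4-byte char (#7). Advance 4.
Reached end at offset 22 after 7 code points.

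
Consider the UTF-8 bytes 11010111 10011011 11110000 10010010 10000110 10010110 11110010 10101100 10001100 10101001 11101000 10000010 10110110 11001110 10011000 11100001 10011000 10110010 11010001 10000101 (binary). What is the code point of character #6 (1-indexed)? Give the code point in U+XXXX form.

U+1632

Offset 0: leading byte 0xD7 = 11010111 → 2-byte char #1 = D7 9B.
Offset 2: leading byte 0xF0 = 11110000 → 4-byte char #2 = F0 92 86 96.
Offset 6: leading byte 0xF2 = 11110010 → 4-byte char #3 = F2 AC 8C A9.
Offset 10: leading byte 0xE8 = 11101000 → 3-byte char #4 = E8 82 B6.
Offset 13: leading byte 0xCE = 11001110 → 2-byte char #5 = CE 98.
Offset 15: leading byte 0xE1 = 11100001 → 3-byte char #6 = E1 98 B2.
Leading byte 0xE1 = 11100001 matches 1110xxxx → 3-byte sequence.
Byte 1: 0xE1 = 11100001, payload 0001 (4 bits).
Byte 2: 0x98 = 10011000 (10xxxxxx ✓), payload 011000.
Byte 3: 0xB2 = 10110010 (10xxxxxx ✓), payload 110010.
Concatenate: 0001011000110010 = 0x1632 (16 bits → U+1632).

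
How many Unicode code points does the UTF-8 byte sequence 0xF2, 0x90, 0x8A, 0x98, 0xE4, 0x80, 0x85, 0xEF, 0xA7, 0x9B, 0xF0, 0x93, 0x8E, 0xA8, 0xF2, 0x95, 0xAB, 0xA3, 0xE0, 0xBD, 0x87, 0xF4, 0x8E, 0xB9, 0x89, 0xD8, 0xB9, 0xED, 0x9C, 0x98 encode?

Byte at offset 0: 0xF2 = 11110010 → 4-byte char (#1). Advance 4.
Byte at offset 4: 0xE4 = 11100100 → 3-byte char (#2). Advance 3.
Byte at offset 7: 0xEF = 11101111 → 3-byte char (#3). Advance 3.
Byte at offset 10: 0xF0 = 11110000 → 4-byte char (#4). Advance 4.
Byte at offset 14: 0xF2 = 11110010 → 4-byte char (#5). Advance 4.
Byte at offset 18: 0xE0 = 11100000 → 3-byte char (#6). Advance 3.
Byte at offset 21: 0xF4 = 11110100 → 4-byte char (#7). Advance 4.
Byte at offset 25: 0xD8 = 11011000 → 2-byte char (#8). Advance 2.
Byte at offset 27: 0xED = 11101101 → 3-byte char (#9). Advance 3.
Reached end at offset 30 after 9 code points.

9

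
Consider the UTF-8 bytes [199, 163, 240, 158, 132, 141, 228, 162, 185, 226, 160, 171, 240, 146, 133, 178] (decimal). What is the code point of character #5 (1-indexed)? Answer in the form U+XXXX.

U+12172

Offset 0: leading byte 0xC7 = 11000111 → 2-byte char #1 = C7 A3.
Offset 2: leading byte 0xF0 = 11110000 → 4-byte char #2 = F0 9E 84 8D.
Offset 6: leading byte 0xE4 = 11100100 → 3-byte char #3 = E4 A2 B9.
Offset 9: leading byte 0xE2 = 11100010 → 3-byte char #4 = E2 A0 AB.
Offset 12: leading byte 0xF0 = 11110000 → 4-byte char #5 = F0 92 85 B2.
Leading byte 0xF0 = 11110000 matches 11110xxx → 4-byte sequence.
Byte 1: 0xF0 = 11110000, payload 000 (3 bits).
Byte 2: 0x92 = 10010010 (10xxxxxx ✓), payload 010010.
Byte 3: 0x85 = 10000101 (10xxxxxx ✓), payload 000101.
Byte 4: 0xB2 = 10110010 (10xxxxxx ✓), payload 110010.
Concatenate: 000010010000101110010 = 0x12172 (21 bits → U+12172).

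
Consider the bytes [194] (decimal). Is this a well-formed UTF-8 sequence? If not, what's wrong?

Leading byte 0xC2 = 11000010 → 2-byte form, but only 1 byte is present.

invalid (sequence truncated)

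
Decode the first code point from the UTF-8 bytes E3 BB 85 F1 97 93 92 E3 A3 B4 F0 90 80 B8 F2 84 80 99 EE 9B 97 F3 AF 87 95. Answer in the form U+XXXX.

Offset 0: leading byte 0xE3 = 11100011 → 3-byte char #1 = E3 BB 85.
Leading byte 0xE3 = 11100011 matches 1110xxxx → 3-byte sequence.
Byte 1: 0xE3 = 11100011, payload 0011 (4 bits).
Byte 2: 0xBB = 10111011 (10xxxxxx ✓), payload 111011.
Byte 3: 0x85 = 10000101 (10xxxxxx ✓), payload 000101.
Concatenate: 0011111011000101 = 0x3EC5 (16 bits → U+3EC5).

U+3EC5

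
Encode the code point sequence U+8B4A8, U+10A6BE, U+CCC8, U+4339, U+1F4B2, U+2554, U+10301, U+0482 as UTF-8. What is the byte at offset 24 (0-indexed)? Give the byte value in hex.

U+8B4A8 → 4-byte form F2 8B 92 A8 at offsets 0–3.
U+10A6BE → 4-byte form F4 8A 9A BE at offsets 4–7.
U+CCC8 → 3-byte form EC B3 88 at offsets 8–10.
U+4339 → 3-byte form E4 8C B9 at offsets 11–13.
U+1F4B2 → 4-byte form F0 9F 92 B2 at offsets 14–17.
U+2554 → 3-byte form E2 95 94 at offsets 18–20.
U+10301 → 4-byte form F0 90 8C 81 at offsets 21–24.
Offset 24 falls in char 7's range; it's byte 4 of F0 90 8C 81 = 0x81.

0x81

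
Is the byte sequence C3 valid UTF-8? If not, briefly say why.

invalid (sequence truncated)

Leading byte 0xC3 = 11000011 → 2-byte form, but only 1 byte is present.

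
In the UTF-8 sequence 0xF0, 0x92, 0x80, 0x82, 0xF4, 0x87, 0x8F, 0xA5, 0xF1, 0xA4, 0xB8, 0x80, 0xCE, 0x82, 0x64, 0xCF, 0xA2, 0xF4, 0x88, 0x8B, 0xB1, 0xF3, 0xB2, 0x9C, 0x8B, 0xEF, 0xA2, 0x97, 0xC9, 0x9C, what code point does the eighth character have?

Offset 0: leading byte 0xF0 = 11110000 → 4-byte char #1 = F0 92 80 82.
Offset 4: leading byte 0xF4 = 11110100 → 4-byte char #2 = F4 87 8F A5.
Offset 8: leading byte 0xF1 = 11110001 → 4-byte char #3 = F1 A4 B8 80.
Offset 12: leading byte 0xCE = 11001110 → 2-byte char #4 = CE 82.
Offset 14: leading byte 0x64 = 01100100 → 1-byte char #5 = 64.
Offset 15: leading byte 0xCF = 11001111 → 2-byte char #6 = CF A2.
Offset 17: leading byte 0xF4 = 11110100 → 4-byte char #7 = F4 88 8B B1.
Offset 21: leading byte 0xF3 = 11110011 → 4-byte char #8 = F3 B2 9C 8B.
Leading byte 0xF3 = 11110011 matches 11110xxx → 4-byte sequence.
Byte 1: 0xF3 = 11110011, payload 011 (3 bits).
Byte 2: 0xB2 = 10110010 (10xxxxxx ✓), payload 110010.
Byte 3: 0x9C = 10011100 (10xxxxxx ✓), payload 011100.
Byte 4: 0x8B = 10001011 (10xxxxxx ✓), payload 001011.
Concatenate: 011110010011100001011 = 0xF270B (21 bits → U+F270B).

U+F270B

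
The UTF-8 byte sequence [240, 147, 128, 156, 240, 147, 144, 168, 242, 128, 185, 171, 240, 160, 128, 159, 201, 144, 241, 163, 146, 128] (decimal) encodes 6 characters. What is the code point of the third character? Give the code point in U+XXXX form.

Offset 0: leading byte 0xF0 = 11110000 → 4-byte char #1 = F0 93 80 9C.
Offset 4: leading byte 0xF0 = 11110000 → 4-byte char #2 = F0 93 90 A8.
Offset 8: leading byte 0xF2 = 11110010 → 4-byte char #3 = F2 80 B9 AB.
Leading byte 0xF2 = 11110010 matches 11110xxx → 4-byte sequence.
Byte 1: 0xF2 = 11110010, payload 010 (3 bits).
Byte 2: 0x80 = 10000000 (10xxxxxx ✓), payload 000000.
Byte 3: 0xB9 = 10111001 (10xxxxxx ✓), payload 111001.
Byte 4: 0xAB = 10101011 (10xxxxxx ✓), payload 101011.
Concatenate: 010000000111001101011 = 0x80E6B (21 bits → U+80E6B).

U+80E6B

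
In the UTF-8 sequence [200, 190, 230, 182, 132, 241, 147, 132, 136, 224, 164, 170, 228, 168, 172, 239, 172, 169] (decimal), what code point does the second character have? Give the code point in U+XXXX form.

U+6D84

Offset 0: leading byte 0xC8 = 11001000 → 2-byte char #1 = C8 BE.
Offset 2: leading byte 0xE6 = 11100110 → 3-byte char #2 = E6 B6 84.
Leading byte 0xE6 = 11100110 matches 1110xxxx → 3-byte sequence.
Byte 1: 0xE6 = 11100110, payload 0110 (4 bits).
Byte 2: 0xB6 = 10110110 (10xxxxxx ✓), payload 110110.
Byte 3: 0x84 = 10000100 (10xxxxxx ✓), payload 000100.
Concatenate: 0110110110000100 = 0x6D84 (16 bits → U+6D84).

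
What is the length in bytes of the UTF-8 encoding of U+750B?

3

U+750B = 0x750B. UTF-8 uses 1 byte below 0x80, 2 below 0x800, 3 below 0x10000, 4 up to 0x10FFFF. 0x750B is in U+0800–U+FFFF → 3 bytes.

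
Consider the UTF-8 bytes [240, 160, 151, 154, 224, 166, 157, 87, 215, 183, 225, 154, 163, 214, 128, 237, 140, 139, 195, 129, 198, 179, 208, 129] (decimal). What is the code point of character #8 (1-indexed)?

U+00C1

Offset 0: leading byte 0xF0 = 11110000 → 4-byte char #1 = F0 A0 97 9A.
Offset 4: leading byte 0xE0 = 11100000 → 3-byte char #2 = E0 A6 9D.
Offset 7: leading byte 0x57 = 01010111 → 1-byte char #3 = 57.
Offset 8: leading byte 0xD7 = 11010111 → 2-byte char #4 = D7 B7.
Offset 10: leading byte 0xE1 = 11100001 → 3-byte char #5 = E1 9A A3.
Offset 13: leading byte 0xD6 = 11010110 → 2-byte char #6 = D6 80.
Offset 15: leading byte 0xED = 11101101 → 3-byte char #7 = ED 8C 8B.
Offset 18: leading byte 0xC3 = 11000011 → 2-byte char #8 = C3 81.
Leading byte 0xC3 = 11000011 matches 110xxxxx → 2-byte sequence.
Byte 1: 0xC3 = 11000011, payload 00011 (5 bits).
Byte 2: 0x81 = 10000001 (10xxxxxx ✓), payload 000001.
Concatenate: 00011000001 = 0xC1 (11 bits → U+00C1).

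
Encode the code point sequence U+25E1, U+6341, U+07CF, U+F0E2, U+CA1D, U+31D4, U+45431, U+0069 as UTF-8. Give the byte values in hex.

E2 97 A1 E6 8D 81 DF 8F EF 83 A2 EC A8 9D E3 87 94 F1 85 90 B1 69

U+25E1: 3-byte form → E2 97 A1.
U+6341: 3-byte form → E6 8D 81.
U+07CF: 2-byte form → DF 8F.
U+F0E2: 3-byte form → EF 83 A2.
U+CA1D: 3-byte form → EC A8 9D.
U+31D4: 3-byte form → E3 87 94.
U+45431: 4-byte form → F1 85 90 B1.
U+0069: 1-byte form → 69.
Concatenated (22 bytes): E2 97 A1 E6 8D 81 DF 8F EF 83 A2 EC A8 9D E3 87 94 F1 85 90 B1 69.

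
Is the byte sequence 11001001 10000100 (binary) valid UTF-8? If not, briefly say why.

valid

Leading byte 0xC9 = 11001001 → 2-byte form.
Continuation bytes 0x84=10000100 all match 10xxxxxx.
Decoded value 0x244 is ≥ 0x80 (shortest form) and not a surrogate.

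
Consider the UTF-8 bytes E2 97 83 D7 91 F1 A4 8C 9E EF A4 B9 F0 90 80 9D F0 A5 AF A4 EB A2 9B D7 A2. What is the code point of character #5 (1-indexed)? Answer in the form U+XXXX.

U+1001D

Offset 0: leading byte 0xE2 = 11100010 → 3-byte char #1 = E2 97 83.
Offset 3: leading byte 0xD7 = 11010111 → 2-byte char #2 = D7 91.
Offset 5: leading byte 0xF1 = 11110001 → 4-byte char #3 = F1 A4 8C 9E.
Offset 9: leading byte 0xEF = 11101111 → 3-byte char #4 = EF A4 B9.
Offset 12: leading byte 0xF0 = 11110000 → 4-byte char #5 = F0 90 80 9D.
Leading byte 0xF0 = 11110000 matches 11110xxx → 4-byte sequence.
Byte 1: 0xF0 = 11110000, payload 000 (3 bits).
Byte 2: 0x90 = 10010000 (10xxxxxx ✓), payload 010000.
Byte 3: 0x80 = 10000000 (10xxxxxx ✓), payload 000000.
Byte 4: 0x9D = 10011101 (10xxxxxx ✓), payload 011101.
Concatenate: 000010000000000011101 = 0x1001D (21 bits → U+1001D).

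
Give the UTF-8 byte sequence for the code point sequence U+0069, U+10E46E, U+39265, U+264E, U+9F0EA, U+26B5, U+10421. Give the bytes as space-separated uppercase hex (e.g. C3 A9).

U+0069: 1-byte form → 69.
U+10E46E: 4-byte form → F4 8E 91 AE.
U+39265: 4-byte form → F0 B9 89 A5.
U+264E: 3-byte form → E2 99 8E.
U+9F0EA: 4-byte form → F2 9F 83 AA.
U+26B5: 3-byte form → E2 9A B5.
U+10421: 4-byte form → F0 90 90 A1.
Concatenated (23 bytes): 69 F4 8E 91 AE F0 B9 89 A5 E2 99 8E F2 9F 83 AA E2 9A B5 F0 90 90 A1.

69 F4 8E 91 AE F0 B9 89 A5 E2 99 8E F2 9F 83 AA E2 9A B5 F0 90 90 A1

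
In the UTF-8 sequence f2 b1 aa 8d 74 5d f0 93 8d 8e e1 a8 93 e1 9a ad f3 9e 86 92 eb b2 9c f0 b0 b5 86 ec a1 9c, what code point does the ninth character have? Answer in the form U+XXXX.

U+30D46

Offset 0: leading byte 0xF2 = 11110010 → 4-byte char #1 = F2 B1 AA 8D.
Offset 4: leading byte 0x74 = 01110100 → 1-byte char #2 = 74.
Offset 5: leading byte 0x5D = 01011101 → 1-byte char #3 = 5D.
Offset 6: leading byte 0xF0 = 11110000 → 4-byte char #4 = F0 93 8D 8E.
Offset 10: leading byte 0xE1 = 11100001 → 3-byte char #5 = E1 A8 93.
Offset 13: leading byte 0xE1 = 11100001 → 3-byte char #6 = E1 9A AD.
Offset 16: leading byte 0xF3 = 11110011 → 4-byte char #7 = F3 9E 86 92.
Offset 20: leading byte 0xEB = 11101011 → 3-byte char #8 = EB B2 9C.
Offset 23: leading byte 0xF0 = 11110000 → 4-byte char #9 = F0 B0 B5 86.
Leading byte 0xF0 = 11110000 matches 11110xxx → 4-byte sequence.
Byte 1: 0xF0 = 11110000, payload 000 (3 bits).
Byte 2: 0xB0 = 10110000 (10xxxxxx ✓), payload 110000.
Byte 3: 0xB5 = 10110101 (10xxxxxx ✓), payload 110101.
Byte 4: 0x86 = 10000110 (10xxxxxx ✓), payload 000110.
Concatenate: 000110000110101000110 = 0x30D46 (21 bits → U+30D46).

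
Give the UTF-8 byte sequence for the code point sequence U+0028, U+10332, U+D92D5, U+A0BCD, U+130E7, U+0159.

U+0028: 1-byte form → 28.
U+10332: 4-byte form → F0 90 8C B2.
U+D92D5: 4-byte form → F3 99 8B 95.
U+A0BCD: 4-byte form → F2 A0 AF 8D.
U+130E7: 4-byte form → F0 93 83 A7.
U+0159: 2-byte form → C5 99.
Concatenated (19 bytes): 28 F0 90 8C B2 F3 99 8B 95 F2 A0 AF 8D F0 93 83 A7 C5 99.

28 F0 90 8C B2 F3 99 8B 95 F2 A0 AF 8D F0 93 83 A7 C5 99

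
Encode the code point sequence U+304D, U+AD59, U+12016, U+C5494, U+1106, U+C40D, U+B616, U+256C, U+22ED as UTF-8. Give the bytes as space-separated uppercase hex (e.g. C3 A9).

E3 81 8D EA B5 99 F0 92 80 96 F3 85 92 94 E1 84 86 EC 90 8D EB 98 96 E2 95 AC E2 8B AD

U+304D: 3-byte form → E3 81 8D.
U+AD59: 3-byte form → EA B5 99.
U+12016: 4-byte form → F0 92 80 96.
U+C5494: 4-byte form → F3 85 92 94.
U+1106: 3-byte form → E1 84 86.
U+C40D: 3-byte form → EC 90 8D.
U+B616: 3-byte form → EB 98 96.
U+256C: 3-byte form → E2 95 AC.
U+22ED: 3-byte form → E2 8B AD.
Concatenated (29 bytes): E3 81 8D EA B5 99 F0 92 80 96 F3 85 92 94 E1 84 86 EC 90 8D EB 98 96 E2 95 AC E2 8B AD.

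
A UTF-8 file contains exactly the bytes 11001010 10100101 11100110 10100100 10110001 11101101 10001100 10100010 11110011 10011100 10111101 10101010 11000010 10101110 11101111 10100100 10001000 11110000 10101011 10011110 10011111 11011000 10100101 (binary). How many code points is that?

Byte at offset 0: 0xCA = 11001010 → 2-byte char (#1). Advance 2.
Byte at offset 2: 0xE6 = 11100110 → 3-byte char (#2). Advance 3.
Byte at offset 5: 0xED = 11101101 → 3-byte char (#3). Advance 3.
Byte at offset 8: 0xF3 = 11110011 → 4-byte char (#4). Advance 4.
Byte at offset 12: 0xC2 = 11000010 → 2-byte char (#5). Advance 2.
Byte at offset 14: 0xEF = 11101111 → 3-byte char (#6). Advance 3.
Byte at offset 17: 0xF0 = 11110000 → 4-byte char (#7). Advance 4.
Byte at offset 21: 0xD8 = 11011000 → 2-byte char (#8). Advance 2.
Reached end at offset 23 after 8 code points.

8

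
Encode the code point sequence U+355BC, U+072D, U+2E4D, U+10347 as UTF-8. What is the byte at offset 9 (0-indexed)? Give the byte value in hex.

0xF0

U+355BC → 4-byte form F0 B5 96 BC at offsets 0–3.
U+072D → 2-byte form DC AD at offsets 4–5.
U+2E4D → 3-byte form E2 B9 8D at offsets 6–8.
U+10347 → 4-byte form F0 90 8D 87 at offsets 9–12.
Offset 9 falls in char 4's range; it's byte 1 of F0 90 8D 87 = 0xF0.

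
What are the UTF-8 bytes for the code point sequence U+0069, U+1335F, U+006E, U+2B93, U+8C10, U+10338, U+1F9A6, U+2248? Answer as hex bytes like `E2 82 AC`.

U+0069: 1-byte form → 69.
U+1335F: 4-byte form → F0 93 8D 9F.
U+006E: 1-byte form → 6E.
U+2B93: 3-byte form → E2 AE 93.
U+8C10: 3-byte form → E8 B0 90.
U+10338: 4-byte form → F0 90 8C B8.
U+1F9A6: 4-byte form → F0 9F A6 A6.
U+2248: 3-byte form → E2 89 88.
Concatenated (23 bytes): 69 F0 93 8D 9F 6E E2 AE 93 E8 B0 90 F0 90 8C B8 F0 9F A6 A6 E2 89 88.

69 F0 93 8D 9F 6E E2 AE 93 E8 B0 90 F0 90 8C B8 F0 9F A6 A6 E2 89 88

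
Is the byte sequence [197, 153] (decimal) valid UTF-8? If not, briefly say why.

valid

Leading byte 0xC5 = 11000101 → 2-byte form.
Continuation bytes 0x99=10011001 all match 10xxxxxx.
Decoded value 0x159 is ≥ 0x80 (shortest form) and not a surrogate.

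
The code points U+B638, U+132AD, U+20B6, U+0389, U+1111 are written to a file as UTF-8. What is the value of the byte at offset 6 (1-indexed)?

1-indexed offset 6 is 0-indexed offset 5.
U+B638 → 3-byte form EB 98 B8 at offsets 0–2.
U+132AD → 4-byte form F0 93 8A AD at offsets 3–6.
Offset 5 falls in char 2's range; it's byte 3 of F0 93 8A AD = 0x8A.

0x8A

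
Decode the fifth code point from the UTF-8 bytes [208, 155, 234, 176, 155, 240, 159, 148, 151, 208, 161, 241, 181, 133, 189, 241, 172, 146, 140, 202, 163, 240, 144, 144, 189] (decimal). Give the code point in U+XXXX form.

U+7517D

Offset 0: leading byte 0xD0 = 11010000 → 2-byte char #1 = D0 9B.
Offset 2: leading byte 0xEA = 11101010 → 3-byte char #2 = EA B0 9B.
Offset 5: leading byte 0xF0 = 11110000 → 4-byte char #3 = F0 9F 94 97.
Offset 9: leading byte 0xD0 = 11010000 → 2-byte char #4 = D0 A1.
Offset 11: leading byte 0xF1 = 11110001 → 4-byte char #5 = F1 B5 85 BD.
Leading byte 0xF1 = 11110001 matches 11110xxx → 4-byte sequence.
Byte 1: 0xF1 = 11110001, payload 001 (3 bits).
Byte 2: 0xB5 = 10110101 (10xxxxxx ✓), payload 110101.
Byte 3: 0x85 = 10000101 (10xxxxxx ✓), payload 000101.
Byte 4: 0xBD = 10111101 (10xxxxxx ✓), payload 111101.
Concatenate: 001110101000101111101 = 0x7517D (21 bits → U+7517D).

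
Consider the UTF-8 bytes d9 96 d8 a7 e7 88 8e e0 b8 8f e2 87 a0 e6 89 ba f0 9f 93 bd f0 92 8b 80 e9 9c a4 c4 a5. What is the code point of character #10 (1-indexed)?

Offset 0: leading byte 0xD9 = 11011001 → 2-byte char #1 = D9 96.
Offset 2: leading byte 0xD8 = 11011000 → 2-byte char #2 = D8 A7.
Offset 4: leading byte 0xE7 = 11100111 → 3-byte char #3 = E7 88 8E.
Offset 7: leading byte 0xE0 = 11100000 → 3-byte char #4 = E0 B8 8F.
Offset 10: leading byte 0xE2 = 11100010 → 3-byte char #5 = E2 87 A0.
Offset 13: leading byte 0xE6 = 11100110 → 3-byte char #6 = E6 89 BA.
Offset 16: leading byte 0xF0 = 11110000 → 4-byte char #7 = F0 9F 93 BD.
Offset 20: leading byte 0xF0 = 11110000 → 4-byte char #8 = F0 92 8B 80.
Offset 24: leading byte 0xE9 = 11101001 → 3-byte char #9 = E9 9C A4.
Offset 27: leading byte 0xC4 = 11000100 → 2-byte char #10 = C4 A5.
Leading byte 0xC4 = 11000100 matches 110xxxxx → 2-byte sequence.
Byte 1: 0xC4 = 11000100, payload 00100 (5 bits).
Byte 2: 0xA5 = 10100101 (10xxxxxx ✓), payload 100101.
Concatenate: 00100100101 = 0x125 (11 bits → U+0125).

U+0125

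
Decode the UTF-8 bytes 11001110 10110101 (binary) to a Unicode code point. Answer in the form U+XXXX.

U+03B5

Leading byte 0xCE = 11001110 matches 110xxxxx → 2-byte sequence.
Byte 1: 0xCE = 11001110, payload 01110 (5 bits).
Byte 2: 0xB5 = 10110101 (10xxxxxx ✓), payload 110101.
Concatenate: 01110110101 = 0x3B5 (11 bits → U+03B5).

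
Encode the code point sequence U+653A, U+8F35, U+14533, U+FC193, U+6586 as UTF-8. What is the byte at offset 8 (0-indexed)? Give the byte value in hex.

U+653A → 3-byte form E6 94 BA at offsets 0–2.
U+8F35 → 3-byte form E8 BC B5 at offsets 3–5.
U+14533 → 4-byte form F0 94 94 B3 at offsets 6–9.
Offset 8 falls in char 3's range; it's byte 3 of F0 94 94 B3 = 0x94.

0x94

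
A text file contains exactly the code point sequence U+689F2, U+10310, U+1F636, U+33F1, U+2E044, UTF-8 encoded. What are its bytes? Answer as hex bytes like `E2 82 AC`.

F1 A8 A7 B2 F0 90 8C 90 F0 9F 98 B6 E3 8F B1 F0 AE 81 84

U+689F2: 4-byte form → F1 A8 A7 B2.
U+10310: 4-byte form → F0 90 8C 90.
U+1F636: 4-byte form → F0 9F 98 B6.
U+33F1: 3-byte form → E3 8F B1.
U+2E044: 4-byte form → F0 AE 81 84.
Concatenated (19 bytes): F1 A8 A7 B2 F0 90 8C 90 F0 9F 98 B6 E3 8F B1 F0 AE 81 84.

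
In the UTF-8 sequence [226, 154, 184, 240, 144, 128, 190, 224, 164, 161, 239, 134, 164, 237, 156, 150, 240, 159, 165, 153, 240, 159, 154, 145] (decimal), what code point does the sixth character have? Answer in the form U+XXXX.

Offset 0: leading byte 0xE2 = 11100010 → 3-byte char #1 = E2 9A B8.
Offset 3: leading byte 0xF0 = 11110000 → 4-byte char #2 = F0 90 80 BE.
Offset 7: leading byte 0xE0 = 11100000 → 3-byte char #3 = E0 A4 A1.
Offset 10: leading byte 0xEF = 11101111 → 3-byte char #4 = EF 86 A4.
Offset 13: leading byte 0xED = 11101101 → 3-byte char #5 = ED 9C 96.
Offset 16: leading byte 0xF0 = 11110000 → 4-byte char #6 = F0 9F A5 99.
Leading byte 0xF0 = 11110000 matches 11110xxx → 4-byte sequence.
Byte 1: 0xF0 = 11110000, payload 000 (3 bits).
Byte 2: 0x9F = 10011111 (10xxxxxx ✓), payload 011111.
Byte 3: 0xA5 = 10100101 (10xxxxxx ✓), payload 100101.
Byte 4: 0x99 = 10011001 (10xxxxxx ✓), payload 011001.
Concatenate: 000011111100101011001 = 0x1F959 (21 bits → U+1F959).

U+1F959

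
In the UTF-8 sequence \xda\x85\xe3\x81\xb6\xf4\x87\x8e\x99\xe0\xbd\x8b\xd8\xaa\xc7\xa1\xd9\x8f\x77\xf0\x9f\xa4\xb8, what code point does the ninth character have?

Offset 0: leading byte 0xDA = 11011010 → 2-byte char #1 = DA 85.
Offset 2: leading byte 0xE3 = 11100011 → 3-byte char #2 = E3 81 B6.
Offset 5: leading byte 0xF4 = 11110100 → 4-byte char #3 = F4 87 8E 99.
Offset 9: leading byte 0xE0 = 11100000 → 3-byte char #4 = E0 BD 8B.
Offset 12: leading byte 0xD8 = 11011000 → 2-byte char #5 = D8 AA.
Offset 14: leading byte 0xC7 = 11000111 → 2-byte char #6 = C7 A1.
Offset 16: leading byte 0xD9 = 11011001 → 2-byte char #7 = D9 8F.
Offset 18: leading byte 0x77 = 01110111 → 1-byte char #8 = 77.
Offset 19: leading byte 0xF0 = 11110000 → 4-byte char #9 = F0 9F A4 B8.
Leading byte 0xF0 = 11110000 matches 11110xxx → 4-byte sequence.
Byte 1: 0xF0 = 11110000, payload 000 (3 bits).
Byte 2: 0x9F = 10011111 (10xxxxxx ✓), payload 011111.
Byte 3: 0xA4 = 10100100 (10xxxxxx ✓), payload 100100.
Byte 4: 0xB8 = 10111000 (10xxxxxx ✓), payload 111000.
Concatenate: 000011111100100111000 = 0x1F938 (21 bits → U+1F938).

U+1F938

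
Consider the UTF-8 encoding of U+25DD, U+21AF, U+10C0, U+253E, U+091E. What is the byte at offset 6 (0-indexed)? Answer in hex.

U+25DD → 3-byte form E2 97 9D at offsets 0–2.
U+21AF → 3-byte form E2 86 AF at offsets 3–5.
U+10C0 → 3-byte form E1 83 80 at offsets 6–8.
Offset 6 falls in char 3's range; it's byte 1 of E1 83 80 = 0xE1.

0xE1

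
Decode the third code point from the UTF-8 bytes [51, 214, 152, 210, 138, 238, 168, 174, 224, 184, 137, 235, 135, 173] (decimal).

U+048A

Offset 0: leading byte 0x33 = 00110011 → 1-byte char #1 = 33.
Offset 1: leading byte 0xD6 = 11010110 → 2-byte char #2 = D6 98.
Offset 3: leading byte 0xD2 = 11010010 → 2-byte char #3 = D2 8A.
Leading byte 0xD2 = 11010010 matches 110xxxxx → 2-byte sequence.
Byte 1: 0xD2 = 11010010, payload 10010 (5 bits).
Byte 2: 0x8A = 10001010 (10xxxxxx ✓), payload 001010.
Concatenate: 10010001010 = 0x48A (11 bits → U+048A).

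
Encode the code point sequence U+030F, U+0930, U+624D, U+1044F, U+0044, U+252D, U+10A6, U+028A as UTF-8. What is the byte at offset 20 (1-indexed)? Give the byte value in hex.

0xCA

1-indexed offset 20 is 0-indexed offset 19.
U+030F → 2-byte form CC 8F at offsets 0–1.
U+0930 → 3-byte form E0 A4 B0 at offsets 2–4.
U+624D → 3-byte form E6 89 8D at offsets 5–7.
U+1044F → 4-byte form F0 90 91 8F at offsets 8–11.
U+0044 → 1-byte form 44 at offsets 12–12.
U+252D → 3-byte form E2 94 AD at offsets 13–15.
U+10A6 → 3-byte form E1 82 A6 at offsets 16–18.
U+028A → 2-byte form CA 8A at offsets 19–20.
Offset 19 falls in char 8's range; it's byte 1 of CA 8A = 0xCA.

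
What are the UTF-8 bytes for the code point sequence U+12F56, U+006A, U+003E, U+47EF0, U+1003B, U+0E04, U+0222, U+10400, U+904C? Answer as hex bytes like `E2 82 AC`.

F0 92 BD 96 6A 3E F1 87 BB B0 F0 90 80 BB E0 B8 84 C8 A2 F0 90 90 80 E9 81 8C

U+12F56: 4-byte form → F0 92 BD 96.
U+006A: 1-byte form → 6A.
U+003E: 1-byte form → 3E.
U+47EF0: 4-byte form → F1 87 BB B0.
U+1003B: 4-byte form → F0 90 80 BB.
U+0E04: 3-byte form → E0 B8 84.
U+0222: 2-byte form → C8 A2.
U+10400: 4-byte form → F0 90 90 80.
U+904C: 3-byte form → E9 81 8C.
Concatenated (26 bytes): F0 92 BD 96 6A 3E F1 87 BB B0 F0 90 80 BB E0 B8 84 C8 A2 F0 90 90 80 E9 81 8C.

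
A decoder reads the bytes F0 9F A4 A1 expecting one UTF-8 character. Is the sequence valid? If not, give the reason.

valid

Leading byte 0xF0 = 11110000 → 4-byte form.
Continuation bytes 0x9F=10011111, 0xA4=10100100, 0xA1=10100001 all match 10xxxxxx.
Decoded value 0x1F921 is ≥ 0x10000 (shortest form) and not a surrogate.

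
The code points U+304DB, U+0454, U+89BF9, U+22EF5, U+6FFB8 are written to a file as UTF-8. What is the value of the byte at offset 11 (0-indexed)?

0xA2

U+304DB → 4-byte form F0 B0 93 9B at offsets 0–3.
U+0454 → 2-byte form D1 94 at offsets 4–5.
U+89BF9 → 4-byte form F2 89 AF B9 at offsets 6–9.
U+22EF5 → 4-byte form F0 A2 BB B5 at offsets 10–13.
Offset 11 falls in char 4's range; it's byte 2 of F0 A2 BB B5 = 0xA2.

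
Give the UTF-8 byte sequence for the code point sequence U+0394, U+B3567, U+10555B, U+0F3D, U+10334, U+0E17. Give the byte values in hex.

U+0394: 2-byte form → CE 94.
U+B3567: 4-byte form → F2 B3 95 A7.
U+10555B: 4-byte form → F4 85 95 9B.
U+0F3D: 3-byte form → E0 BC BD.
U+10334: 4-byte form → F0 90 8C B4.
U+0E17: 3-byte form → E0 B8 97.
Concatenated (20 bytes): CE 94 F2 B3 95 A7 F4 85 95 9B E0 BC BD F0 90 8C B4 E0 B8 97.

CE 94 F2 B3 95 A7 F4 85 95 9B E0 BC BD F0 90 8C B4 E0 B8 97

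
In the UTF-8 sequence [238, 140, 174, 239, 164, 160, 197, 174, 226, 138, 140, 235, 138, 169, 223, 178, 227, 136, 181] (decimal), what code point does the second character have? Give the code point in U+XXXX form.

Offset 0: leading byte 0xEE = 11101110 → 3-byte char #1 = EE 8C AE.
Offset 3: leading byte 0xEF = 11101111 → 3-byte char #2 = EF A4 A0.
Leading byte 0xEF = 11101111 matches 1110xxxx → 3-byte sequence.
Byte 1: 0xEF = 11101111, payload 1111 (4 bits).
Byte 2: 0xA4 = 10100100 (10xxxxxx ✓), payload 100100.
Byte 3: 0xA0 = 10100000 (10xxxxxx ✓), payload 100000.
Concatenate: 1111100100100000 = 0xF920 (16 bits → U+F920).

U+F920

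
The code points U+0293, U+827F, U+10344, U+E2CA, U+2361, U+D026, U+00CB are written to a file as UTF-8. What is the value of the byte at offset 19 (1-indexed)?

0xC3

1-indexed offset 19 is 0-indexed offset 18.
U+0293 → 2-byte form CA 93 at offsets 0–1.
U+827F → 3-byte form E8 89 BF at offsets 2–4.
U+10344 → 4-byte form F0 90 8D 84 at offsets 5–8.
U+E2CA → 3-byte form EE 8B 8A at offsets 9–11.
U+2361 → 3-byte form E2 8D A1 at offsets 12–14.
U+D026 → 3-byte form ED 80 A6 at offsets 15–17.
U+00CB → 2-byte form C3 8B at offsets 18–19.
Offset 18 falls in char 7's range; it's byte 1 of C3 8B = 0xC3.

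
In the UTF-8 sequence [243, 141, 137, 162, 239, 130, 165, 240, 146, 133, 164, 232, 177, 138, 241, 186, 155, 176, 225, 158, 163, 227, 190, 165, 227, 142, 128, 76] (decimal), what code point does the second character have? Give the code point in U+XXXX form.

U+F0A5

Offset 0: leading byte 0xF3 = 11110011 → 4-byte char #1 = F3 8D 89 A2.
Offset 4: leading byte 0xEF = 11101111 → 3-byte char #2 = EF 82 A5.
Leading byte 0xEF = 11101111 matches 1110xxxx → 3-byte sequence.
Byte 1: 0xEF = 11101111, payload 1111 (4 bits).
Byte 2: 0x82 = 10000010 (10xxxxxx ✓), payload 000010.
Byte 3: 0xA5 = 10100101 (10xxxxxx ✓), payload 100101.
Concatenate: 1111000010100101 = 0xF0A5 (16 bits → U+F0A5).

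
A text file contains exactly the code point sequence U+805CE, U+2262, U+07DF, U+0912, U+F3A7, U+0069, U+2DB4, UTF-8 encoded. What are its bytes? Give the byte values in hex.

F2 80 97 8E E2 89 A2 DF 9F E0 A4 92 EF 8E A7 69 E2 B6 B4

U+805CE: 4-byte form → F2 80 97 8E.
U+2262: 3-byte form → E2 89 A2.
U+07DF: 2-byte form → DF 9F.
U+0912: 3-byte form → E0 A4 92.
U+F3A7: 3-byte form → EF 8E A7.
U+0069: 1-byte form → 69.
U+2DB4: 3-byte form → E2 B6 B4.
Concatenated (19 bytes): F2 80 97 8E E2 89 A2 DF 9F E0 A4 92 EF 8E A7 69 E2 B6 B4.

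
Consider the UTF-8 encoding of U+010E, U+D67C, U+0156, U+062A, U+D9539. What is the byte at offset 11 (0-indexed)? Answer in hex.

0x94

U+010E → 2-byte form C4 8E at offsets 0–1.
U+D67C → 3-byte form ED 99 BC at offsets 2–4.
U+0156 → 2-byte form C5 96 at offsets 5–6.
U+062A → 2-byte form D8 AA at offsets 7–8.
U+D9539 → 4-byte form F3 99 94 B9 at offsets 9–12.
Offset 11 falls in char 5's range; it's byte 3 of F3 99 94 B9 = 0x94.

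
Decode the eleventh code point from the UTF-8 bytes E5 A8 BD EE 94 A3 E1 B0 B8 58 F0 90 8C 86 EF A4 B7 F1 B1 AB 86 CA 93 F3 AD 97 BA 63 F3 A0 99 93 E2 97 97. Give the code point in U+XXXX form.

Offset 0: leading byte 0xE5 = 11100101 → 3-byte char #1 = E5 A8 BD.
Offset 3: leading byte 0xEE = 11101110 → 3-byte char #2 = EE 94 A3.
Offset 6: leading byte 0xE1 = 11100001 → 3-byte char #3 = E1 B0 B8.
Offset 9: leading byte 0x58 = 01011000 → 1-byte char #4 = 58.
Offset 10: leading byte 0xF0 = 11110000 → 4-byte char #5 = F0 90 8C 86.
Offset 14: leading byte 0xEF = 11101111 → 3-byte char #6 = EF A4 B7.
Offset 17: leading byte 0xF1 = 11110001 → 4-byte char #7 = F1 B1 AB 86.
Offset 21: leading byte 0xCA = 11001010 → 2-byte char #8 = CA 93.
Offset 23: leading byte 0xF3 = 11110011 → 4-byte char #9 = F3 AD 97 BA.
Offset 27: leading byte 0x63 = 01100011 → 1-byte char #10 = 63.
Offset 28: leading byte 0xF3 = 11110011 → 4-byte char #11 = F3 A0 99 93.
Leading byte 0xF3 = 11110011 matches 11110xxx → 4-byte sequence.
Byte 1: 0xF3 = 11110011, payload 011 (3 bits).
Byte 2: 0xA0 = 10100000 (10xxxxxx ✓), payload 100000.
Byte 3: 0x99 = 10011001 (10xxxxxx ✓), payload 011001.
Byte 4: 0x93 = 10010011 (10xxxxxx ✓), payload 010011.
Concatenate: 011100000011001010011 = 0xE0653 (21 bits → U+E0653).

U+E0653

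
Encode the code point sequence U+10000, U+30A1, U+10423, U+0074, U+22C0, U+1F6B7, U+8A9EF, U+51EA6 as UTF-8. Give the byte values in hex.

U+10000: 4-byte form → F0 90 80 80.
U+30A1: 3-byte form → E3 82 A1.
U+10423: 4-byte form → F0 90 90 A3.
U+0074: 1-byte form → 74.
U+22C0: 3-byte form → E2 8B 80.
U+1F6B7: 4-byte form → F0 9F 9A B7.
U+8A9EF: 4-byte form → F2 8A A7 AF.
U+51EA6: 4-byte form → F1 91 BA A6.
Concatenated (27 bytes): F0 90 80 80 E3 82 A1 F0 90 90 A3 74 E2 8B 80 F0 9F 9A B7 F2 8A A7 AF F1 91 BA A6.

F0 90 80 80 E3 82 A1 F0 90 90 A3 74 E2 8B 80 F0 9F 9A B7 F2 8A A7 AF F1 91 BA A6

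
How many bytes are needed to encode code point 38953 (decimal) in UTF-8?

3

U+9829 = 0x9829. UTF-8 uses 1 byte below 0x80, 2 below 0x800, 3 below 0x10000, 4 up to 0x10FFFF. 0x9829 is in U+0800–U+FFFF → 3 bytes.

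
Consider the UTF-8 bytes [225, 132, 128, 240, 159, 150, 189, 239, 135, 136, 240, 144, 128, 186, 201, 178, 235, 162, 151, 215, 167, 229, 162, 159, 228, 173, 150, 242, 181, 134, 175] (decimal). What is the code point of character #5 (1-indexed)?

Offset 0: leading byte 0xE1 = 11100001 → 3-byte char #1 = E1 84 80.
Offset 3: leading byte 0xF0 = 11110000 → 4-byte char #2 = F0 9F 96 BD.
Offset 7: leading byte 0xEF = 11101111 → 3-byte char #3 = EF 87 88.
Offset 10: leading byte 0xF0 = 11110000 → 4-byte char #4 = F0 90 80 BA.
Offset 14: leading byte 0xC9 = 11001001 → 2-byte char #5 = C9 B2.
Leading byte 0xC9 = 11001001 matches 110xxxxx → 2-byte sequence.
Byte 1: 0xC9 = 11001001, payload 01001 (5 bits).
Byte 2: 0xB2 = 10110010 (10xxxxxx ✓), payload 110010.
Concatenate: 01001110010 = 0x272 (11 bits → U+0272).

U+0272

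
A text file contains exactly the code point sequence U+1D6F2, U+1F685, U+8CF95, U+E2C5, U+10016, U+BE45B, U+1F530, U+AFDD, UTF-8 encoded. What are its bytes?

F0 9D 9B B2 F0 9F 9A 85 F2 8C BE 95 EE 8B 85 F0 90 80 96 F2 BE 91 9B F0 9F 94 B0 EA BF 9D

U+1D6F2: 4-byte form → F0 9D 9B B2.
U+1F685: 4-byte form → F0 9F 9A 85.
U+8CF95: 4-byte form → F2 8C BE 95.
U+E2C5: 3-byte form → EE 8B 85.
U+10016: 4-byte form → F0 90 80 96.
U+BE45B: 4-byte form → F2 BE 91 9B.
U+1F530: 4-byte form → F0 9F 94 B0.
U+AFDD: 3-byte form → EA BF 9D.
Concatenated (30 bytes): F0 9D 9B B2 F0 9F 9A 85 F2 8C BE 95 EE 8B 85 F0 90 80 96 F2 BE 91 9B F0 9F 94 B0 EA BF 9D.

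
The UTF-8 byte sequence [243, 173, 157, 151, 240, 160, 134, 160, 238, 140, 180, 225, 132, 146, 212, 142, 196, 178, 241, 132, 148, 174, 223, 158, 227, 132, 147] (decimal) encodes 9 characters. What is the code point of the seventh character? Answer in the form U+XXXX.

U+4452E

Offset 0: leading byte 0xF3 = 11110011 → 4-byte char #1 = F3 AD 9D 97.
Offset 4: leading byte 0xF0 = 11110000 → 4-byte char #2 = F0 A0 86 A0.
Offset 8: leading byte 0xEE = 11101110 → 3-byte char #3 = EE 8C B4.
Offset 11: leading byte 0xE1 = 11100001 → 3-byte char #4 = E1 84 92.
Offset 14: leading byte 0xD4 = 11010100 → 2-byte char #5 = D4 8E.
Offset 16: leading byte 0xC4 = 11000100 → 2-byte char #6 = C4 B2.
Offset 18: leading byte 0xF1 = 11110001 → 4-byte char #7 = F1 84 94 AE.
Leading byte 0xF1 = 11110001 matches 11110xxx → 4-byte sequence.
Byte 1: 0xF1 = 11110001, payload 001 (3 bits).
Byte 2: 0x84 = 10000100 (10xxxxxx ✓), payload 000100.
Byte 3: 0x94 = 10010100 (10xxxxxx ✓), payload 010100.
Byte 4: 0xAE = 10101110 (10xxxxxx ✓), payload 101110.
Concatenate: 001000100010100101110 = 0x4452E (21 bits → U+4452E).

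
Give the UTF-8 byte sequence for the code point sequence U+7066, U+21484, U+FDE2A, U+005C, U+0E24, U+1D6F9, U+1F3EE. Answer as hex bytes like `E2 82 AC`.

U+7066: 3-byte form → E7 81 A6.
U+21484: 4-byte form → F0 A1 92 84.
U+FDE2A: 4-byte form → F3 BD B8 AA.
U+005C: 1-byte form → 5C.
U+0E24: 3-byte form → E0 B8 A4.
U+1D6F9: 4-byte form → F0 9D 9B B9.
U+1F3EE: 4-byte form → F0 9F 8F AE.
Concatenated (23 bytes): E7 81 A6 F0 A1 92 84 F3 BD B8 AA 5C E0 B8 A4 F0 9D 9B B9 F0 9F 8F AE.

E7 81 A6 F0 A1 92 84 F3 BD B8 AA 5C E0 B8 A4 F0 9D 9B B9 F0 9F 8F AE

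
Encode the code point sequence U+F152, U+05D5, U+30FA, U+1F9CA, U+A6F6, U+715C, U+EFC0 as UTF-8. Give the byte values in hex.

U+F152: 3-byte form → EF 85 92.
U+05D5: 2-byte form → D7 95.
U+30FA: 3-byte form → E3 83 BA.
U+1F9CA: 4-byte form → F0 9F A7 8A.
U+A6F6: 3-byte form → EA 9B B6.
U+715C: 3-byte form → E7 85 9C.
U+EFC0: 3-byte form → EE BF 80.
Concatenated (21 bytes): EF 85 92 D7 95 E3 83 BA F0 9F A7 8A EA 9B B6 E7 85 9C EE BF 80.

EF 85 92 D7 95 E3 83 BA F0 9F A7 8A EA 9B B6 E7 85 9C EE BF 80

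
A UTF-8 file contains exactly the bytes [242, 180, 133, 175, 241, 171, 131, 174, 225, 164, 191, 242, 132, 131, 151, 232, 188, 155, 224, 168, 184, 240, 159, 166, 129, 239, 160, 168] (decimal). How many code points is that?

8

Byte at offset 0: 0xF2 = 11110010 → 4-byte char (#1). Advance 4.
Byte at offset 4: 0xF1 = 11110001 → 4-byte char (#2). Advance 4.
Byte at offset 8: 0xE1 = 11100001 → 3-byte char (#3). Advance 3.
Byte at offset 11: 0xF2 = 11110010 → 4-byte char (#4). Advance 4.
Byte at offset 15: 0xE8 = 11101000 → 3-byte char (#5). Advance 3.
Byte at offset 18: 0xE0 = 11100000 → 3-byte char (#6). Advance 3.
Byte at offset 21: 0xF0 = 11110000 → 4-byte char (#7). Advance 4.
Byte at offset 25: 0xEF = 11101111 → 3-byte char (#8). Advance 3.
Reached end at offset 28 after 8 code points.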